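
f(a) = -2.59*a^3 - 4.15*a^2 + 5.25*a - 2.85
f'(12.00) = -1213.23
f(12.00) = -5012.97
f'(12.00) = -1213.23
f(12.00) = -5012.97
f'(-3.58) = -64.62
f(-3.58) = 44.00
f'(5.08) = -237.43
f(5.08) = -422.82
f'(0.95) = -9.65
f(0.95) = -3.83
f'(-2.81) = -32.78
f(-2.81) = 7.10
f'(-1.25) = 3.48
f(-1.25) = -10.84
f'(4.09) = -158.67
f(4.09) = -228.00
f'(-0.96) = 6.06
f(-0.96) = -9.42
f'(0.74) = -5.15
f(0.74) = -2.29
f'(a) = -7.77*a^2 - 8.3*a + 5.25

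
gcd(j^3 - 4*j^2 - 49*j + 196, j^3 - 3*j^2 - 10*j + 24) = j - 4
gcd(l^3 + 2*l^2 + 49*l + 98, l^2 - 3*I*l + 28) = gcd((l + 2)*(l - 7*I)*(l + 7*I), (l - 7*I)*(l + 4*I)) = l - 7*I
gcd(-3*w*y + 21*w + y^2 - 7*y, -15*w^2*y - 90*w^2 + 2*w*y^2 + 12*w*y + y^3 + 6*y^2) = -3*w + y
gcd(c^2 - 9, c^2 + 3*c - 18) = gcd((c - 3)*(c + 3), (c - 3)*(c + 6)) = c - 3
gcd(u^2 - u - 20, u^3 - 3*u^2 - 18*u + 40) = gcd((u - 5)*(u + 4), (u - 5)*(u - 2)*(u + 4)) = u^2 - u - 20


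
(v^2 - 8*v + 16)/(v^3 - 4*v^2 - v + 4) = (v - 4)/(v^2 - 1)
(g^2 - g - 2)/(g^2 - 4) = (g + 1)/(g + 2)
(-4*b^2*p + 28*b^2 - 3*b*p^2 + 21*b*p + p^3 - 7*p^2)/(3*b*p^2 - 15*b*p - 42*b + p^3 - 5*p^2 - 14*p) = (-4*b^2 - 3*b*p + p^2)/(3*b*p + 6*b + p^2 + 2*p)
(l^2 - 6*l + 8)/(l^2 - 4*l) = (l - 2)/l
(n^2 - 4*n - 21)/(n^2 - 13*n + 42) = (n + 3)/(n - 6)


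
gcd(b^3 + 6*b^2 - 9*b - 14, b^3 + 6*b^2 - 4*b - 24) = b - 2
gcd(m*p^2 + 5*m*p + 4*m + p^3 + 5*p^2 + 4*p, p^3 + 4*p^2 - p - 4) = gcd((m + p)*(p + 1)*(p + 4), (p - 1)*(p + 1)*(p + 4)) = p^2 + 5*p + 4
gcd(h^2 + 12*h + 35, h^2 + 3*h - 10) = h + 5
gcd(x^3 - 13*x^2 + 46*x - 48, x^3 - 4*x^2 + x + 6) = x^2 - 5*x + 6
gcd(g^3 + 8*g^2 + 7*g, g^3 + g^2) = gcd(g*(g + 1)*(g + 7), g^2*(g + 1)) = g^2 + g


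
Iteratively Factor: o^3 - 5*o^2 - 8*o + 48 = (o + 3)*(o^2 - 8*o + 16) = (o - 4)*(o + 3)*(o - 4)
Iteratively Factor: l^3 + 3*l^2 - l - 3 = (l + 3)*(l^2 - 1) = (l + 1)*(l + 3)*(l - 1)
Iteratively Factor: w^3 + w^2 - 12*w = (w)*(w^2 + w - 12) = w*(w - 3)*(w + 4)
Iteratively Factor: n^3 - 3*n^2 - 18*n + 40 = (n + 4)*(n^2 - 7*n + 10) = (n - 5)*(n + 4)*(n - 2)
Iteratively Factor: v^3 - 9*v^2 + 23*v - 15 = (v - 5)*(v^2 - 4*v + 3) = (v - 5)*(v - 3)*(v - 1)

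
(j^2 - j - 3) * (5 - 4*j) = -4*j^3 + 9*j^2 + 7*j - 15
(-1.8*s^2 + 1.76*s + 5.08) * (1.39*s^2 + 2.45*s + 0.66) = -2.502*s^4 - 1.9636*s^3 + 10.1852*s^2 + 13.6076*s + 3.3528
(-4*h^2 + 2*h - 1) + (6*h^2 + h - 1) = 2*h^2 + 3*h - 2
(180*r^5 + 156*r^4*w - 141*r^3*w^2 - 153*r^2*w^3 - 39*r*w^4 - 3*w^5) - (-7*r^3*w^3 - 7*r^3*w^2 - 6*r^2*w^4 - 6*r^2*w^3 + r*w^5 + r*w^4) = 180*r^5 + 156*r^4*w + 7*r^3*w^3 - 134*r^3*w^2 + 6*r^2*w^4 - 147*r^2*w^3 - r*w^5 - 40*r*w^4 - 3*w^5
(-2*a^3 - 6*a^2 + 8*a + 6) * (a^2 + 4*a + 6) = -2*a^5 - 14*a^4 - 28*a^3 + 2*a^2 + 72*a + 36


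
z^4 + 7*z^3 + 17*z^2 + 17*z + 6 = (z + 1)^2*(z + 2)*(z + 3)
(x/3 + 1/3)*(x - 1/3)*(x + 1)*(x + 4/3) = x^4/3 + x^3 + 23*x^2/27 + x/27 - 4/27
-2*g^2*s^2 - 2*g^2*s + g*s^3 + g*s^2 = s*(-2*g + s)*(g*s + g)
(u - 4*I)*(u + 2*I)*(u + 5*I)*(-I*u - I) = -I*u^4 + 3*u^3 - I*u^3 + 3*u^2 - 18*I*u^2 + 40*u - 18*I*u + 40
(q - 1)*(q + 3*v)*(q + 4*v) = q^3 + 7*q^2*v - q^2 + 12*q*v^2 - 7*q*v - 12*v^2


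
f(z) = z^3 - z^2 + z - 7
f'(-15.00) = 706.00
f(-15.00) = -3622.00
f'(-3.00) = 34.00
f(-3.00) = -46.00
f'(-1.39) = 9.58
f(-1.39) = -13.01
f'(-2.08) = 18.14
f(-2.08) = -22.41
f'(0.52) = 0.77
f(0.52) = -6.61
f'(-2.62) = 26.83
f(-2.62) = -34.47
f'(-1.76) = 13.81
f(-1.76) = -17.31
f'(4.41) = 50.52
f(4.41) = 63.73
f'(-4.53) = 71.62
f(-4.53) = -125.01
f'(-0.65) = 3.57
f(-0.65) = -8.35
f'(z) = 3*z^2 - 2*z + 1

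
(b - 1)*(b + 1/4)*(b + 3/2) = b^3 + 3*b^2/4 - 11*b/8 - 3/8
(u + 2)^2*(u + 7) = u^3 + 11*u^2 + 32*u + 28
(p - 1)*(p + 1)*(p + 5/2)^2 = p^4 + 5*p^3 + 21*p^2/4 - 5*p - 25/4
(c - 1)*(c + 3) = c^2 + 2*c - 3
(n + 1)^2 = n^2 + 2*n + 1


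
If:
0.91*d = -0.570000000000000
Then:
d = -0.63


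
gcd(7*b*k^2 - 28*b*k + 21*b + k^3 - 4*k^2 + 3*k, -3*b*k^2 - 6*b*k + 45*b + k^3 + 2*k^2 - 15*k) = k - 3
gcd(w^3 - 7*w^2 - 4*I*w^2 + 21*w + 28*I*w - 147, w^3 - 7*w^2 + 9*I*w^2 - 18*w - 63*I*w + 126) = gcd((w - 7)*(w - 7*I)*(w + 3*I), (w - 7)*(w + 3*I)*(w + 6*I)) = w^2 + w*(-7 + 3*I) - 21*I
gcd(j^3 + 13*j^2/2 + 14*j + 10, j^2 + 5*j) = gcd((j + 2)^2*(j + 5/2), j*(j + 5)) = 1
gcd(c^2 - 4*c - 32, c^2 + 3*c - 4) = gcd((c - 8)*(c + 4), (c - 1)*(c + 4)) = c + 4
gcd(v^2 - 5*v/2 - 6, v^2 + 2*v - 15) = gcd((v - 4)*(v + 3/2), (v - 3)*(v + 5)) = 1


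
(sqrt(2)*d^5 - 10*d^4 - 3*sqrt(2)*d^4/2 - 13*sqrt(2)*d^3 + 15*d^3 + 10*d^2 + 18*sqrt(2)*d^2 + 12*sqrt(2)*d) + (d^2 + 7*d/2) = sqrt(2)*d^5 - 10*d^4 - 3*sqrt(2)*d^4/2 - 13*sqrt(2)*d^3 + 15*d^3 + 11*d^2 + 18*sqrt(2)*d^2 + 7*d/2 + 12*sqrt(2)*d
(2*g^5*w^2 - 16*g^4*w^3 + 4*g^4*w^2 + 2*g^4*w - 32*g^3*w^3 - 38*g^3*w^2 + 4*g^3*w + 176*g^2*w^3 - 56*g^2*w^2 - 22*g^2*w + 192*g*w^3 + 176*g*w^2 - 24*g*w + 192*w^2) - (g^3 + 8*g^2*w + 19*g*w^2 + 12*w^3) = 2*g^5*w^2 - 16*g^4*w^3 + 4*g^4*w^2 + 2*g^4*w - 32*g^3*w^3 - 38*g^3*w^2 + 4*g^3*w - g^3 + 176*g^2*w^3 - 56*g^2*w^2 - 30*g^2*w + 192*g*w^3 + 157*g*w^2 - 24*g*w - 12*w^3 + 192*w^2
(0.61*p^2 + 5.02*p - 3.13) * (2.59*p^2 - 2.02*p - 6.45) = 1.5799*p^4 + 11.7696*p^3 - 22.1816*p^2 - 26.0564*p + 20.1885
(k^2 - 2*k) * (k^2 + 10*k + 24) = k^4 + 8*k^3 + 4*k^2 - 48*k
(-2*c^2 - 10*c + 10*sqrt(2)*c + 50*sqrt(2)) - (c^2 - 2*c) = -3*c^2 - 8*c + 10*sqrt(2)*c + 50*sqrt(2)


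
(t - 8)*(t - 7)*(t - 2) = t^3 - 17*t^2 + 86*t - 112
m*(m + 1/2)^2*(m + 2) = m^4 + 3*m^3 + 9*m^2/4 + m/2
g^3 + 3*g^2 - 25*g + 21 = (g - 3)*(g - 1)*(g + 7)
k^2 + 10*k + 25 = (k + 5)^2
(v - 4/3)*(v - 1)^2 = v^3 - 10*v^2/3 + 11*v/3 - 4/3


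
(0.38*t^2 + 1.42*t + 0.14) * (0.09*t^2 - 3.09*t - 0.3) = 0.0342*t^4 - 1.0464*t^3 - 4.4892*t^2 - 0.8586*t - 0.042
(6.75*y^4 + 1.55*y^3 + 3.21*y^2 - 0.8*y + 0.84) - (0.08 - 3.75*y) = 6.75*y^4 + 1.55*y^3 + 3.21*y^2 + 2.95*y + 0.76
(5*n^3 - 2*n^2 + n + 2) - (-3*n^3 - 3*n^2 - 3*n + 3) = 8*n^3 + n^2 + 4*n - 1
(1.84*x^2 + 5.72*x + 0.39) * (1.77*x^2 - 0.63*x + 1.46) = 3.2568*x^4 + 8.9652*x^3 - 0.2269*x^2 + 8.1055*x + 0.5694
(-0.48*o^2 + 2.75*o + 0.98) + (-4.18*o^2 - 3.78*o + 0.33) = -4.66*o^2 - 1.03*o + 1.31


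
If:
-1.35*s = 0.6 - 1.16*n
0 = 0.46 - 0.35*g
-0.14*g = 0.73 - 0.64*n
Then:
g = 1.31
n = 1.43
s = 0.78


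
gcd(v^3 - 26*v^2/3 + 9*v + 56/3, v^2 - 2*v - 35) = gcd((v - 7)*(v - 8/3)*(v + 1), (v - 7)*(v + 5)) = v - 7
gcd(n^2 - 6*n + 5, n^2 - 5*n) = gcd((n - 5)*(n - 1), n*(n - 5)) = n - 5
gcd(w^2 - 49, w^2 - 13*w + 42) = w - 7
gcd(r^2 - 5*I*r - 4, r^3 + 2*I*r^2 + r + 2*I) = r - I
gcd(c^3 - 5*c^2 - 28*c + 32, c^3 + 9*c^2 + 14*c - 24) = c^2 + 3*c - 4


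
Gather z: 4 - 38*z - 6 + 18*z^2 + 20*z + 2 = 18*z^2 - 18*z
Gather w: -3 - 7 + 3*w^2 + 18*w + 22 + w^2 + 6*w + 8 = 4*w^2 + 24*w + 20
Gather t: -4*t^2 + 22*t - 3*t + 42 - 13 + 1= -4*t^2 + 19*t + 30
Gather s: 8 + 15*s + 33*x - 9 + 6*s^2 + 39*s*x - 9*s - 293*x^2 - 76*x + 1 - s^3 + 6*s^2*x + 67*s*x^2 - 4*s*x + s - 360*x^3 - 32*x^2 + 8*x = -s^3 + s^2*(6*x + 6) + s*(67*x^2 + 35*x + 7) - 360*x^3 - 325*x^2 - 35*x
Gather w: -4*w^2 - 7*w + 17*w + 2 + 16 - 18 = -4*w^2 + 10*w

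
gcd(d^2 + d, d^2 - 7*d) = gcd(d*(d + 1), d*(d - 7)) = d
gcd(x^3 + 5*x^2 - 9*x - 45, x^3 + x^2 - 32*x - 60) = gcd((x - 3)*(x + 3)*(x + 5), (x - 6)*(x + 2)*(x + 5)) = x + 5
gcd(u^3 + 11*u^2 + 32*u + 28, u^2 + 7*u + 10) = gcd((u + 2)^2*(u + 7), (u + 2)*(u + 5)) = u + 2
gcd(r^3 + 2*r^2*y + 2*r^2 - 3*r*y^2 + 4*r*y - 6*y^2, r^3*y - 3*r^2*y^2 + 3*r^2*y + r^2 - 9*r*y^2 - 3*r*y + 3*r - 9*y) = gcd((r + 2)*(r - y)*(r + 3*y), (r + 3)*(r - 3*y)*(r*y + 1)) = 1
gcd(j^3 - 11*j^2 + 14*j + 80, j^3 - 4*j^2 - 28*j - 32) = j^2 - 6*j - 16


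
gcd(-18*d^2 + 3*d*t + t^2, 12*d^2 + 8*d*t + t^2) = 6*d + t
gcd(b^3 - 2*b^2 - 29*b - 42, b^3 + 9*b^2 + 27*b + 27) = b + 3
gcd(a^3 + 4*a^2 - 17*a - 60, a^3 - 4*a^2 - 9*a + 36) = a^2 - a - 12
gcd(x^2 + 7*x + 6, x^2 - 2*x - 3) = x + 1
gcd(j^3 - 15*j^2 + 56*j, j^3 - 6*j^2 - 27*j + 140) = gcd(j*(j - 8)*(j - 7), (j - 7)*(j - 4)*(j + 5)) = j - 7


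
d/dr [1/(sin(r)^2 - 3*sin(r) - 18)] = (3 - 2*sin(r))*cos(r)/((sin(r) - 6)^2*(sin(r) + 3)^2)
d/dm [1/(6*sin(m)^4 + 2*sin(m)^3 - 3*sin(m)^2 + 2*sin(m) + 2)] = 2*(-12*sin(m)^3 - 3*sin(m)^2 + 3*sin(m) - 1)*cos(m)/(6*sin(m)^4 + 2*sin(m)^3 - 3*sin(m)^2 + 2*sin(m) + 2)^2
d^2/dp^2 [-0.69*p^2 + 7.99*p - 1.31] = -1.38000000000000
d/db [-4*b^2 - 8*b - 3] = -8*b - 8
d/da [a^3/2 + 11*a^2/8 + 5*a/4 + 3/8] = 3*a^2/2 + 11*a/4 + 5/4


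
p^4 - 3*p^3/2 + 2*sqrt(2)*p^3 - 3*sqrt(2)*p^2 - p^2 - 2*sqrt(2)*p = p*(p - 2)*(p + 1/2)*(p + 2*sqrt(2))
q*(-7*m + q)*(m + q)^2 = -7*m^3*q - 13*m^2*q^2 - 5*m*q^3 + q^4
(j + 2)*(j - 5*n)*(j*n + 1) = j^3*n - 5*j^2*n^2 + 2*j^2*n + j^2 - 10*j*n^2 - 5*j*n + 2*j - 10*n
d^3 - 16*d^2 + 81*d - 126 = (d - 7)*(d - 6)*(d - 3)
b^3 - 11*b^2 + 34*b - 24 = (b - 6)*(b - 4)*(b - 1)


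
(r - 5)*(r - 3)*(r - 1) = r^3 - 9*r^2 + 23*r - 15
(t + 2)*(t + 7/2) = t^2 + 11*t/2 + 7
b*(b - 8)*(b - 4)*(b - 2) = b^4 - 14*b^3 + 56*b^2 - 64*b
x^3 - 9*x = x*(x - 3)*(x + 3)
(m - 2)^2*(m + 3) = m^3 - m^2 - 8*m + 12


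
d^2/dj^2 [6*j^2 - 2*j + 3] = 12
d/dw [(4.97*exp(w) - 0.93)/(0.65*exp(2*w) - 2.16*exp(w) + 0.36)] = (-3.2305*exp(2*w) + 1.209*exp(w) - 0.2196)*exp(w)/(0.4225*exp(4*w) - 2.808*exp(3*w) + 5.1336*exp(2*w) - 1.5552*exp(w) + 0.1296)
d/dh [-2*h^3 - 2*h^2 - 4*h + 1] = -6*h^2 - 4*h - 4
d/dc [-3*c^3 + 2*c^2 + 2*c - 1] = -9*c^2 + 4*c + 2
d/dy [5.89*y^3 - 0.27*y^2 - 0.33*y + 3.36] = 17.67*y^2 - 0.54*y - 0.33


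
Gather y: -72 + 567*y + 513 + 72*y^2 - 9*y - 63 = 72*y^2 + 558*y + 378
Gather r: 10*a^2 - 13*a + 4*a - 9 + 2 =10*a^2 - 9*a - 7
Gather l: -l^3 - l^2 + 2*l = -l^3 - l^2 + 2*l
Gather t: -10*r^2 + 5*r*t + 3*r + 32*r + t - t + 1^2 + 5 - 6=-10*r^2 + 5*r*t + 35*r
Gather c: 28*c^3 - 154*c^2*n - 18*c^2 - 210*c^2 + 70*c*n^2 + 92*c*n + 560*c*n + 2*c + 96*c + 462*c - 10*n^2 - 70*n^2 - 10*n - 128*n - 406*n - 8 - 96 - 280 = 28*c^3 + c^2*(-154*n - 228) + c*(70*n^2 + 652*n + 560) - 80*n^2 - 544*n - 384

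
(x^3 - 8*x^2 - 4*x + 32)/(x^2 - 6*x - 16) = x - 2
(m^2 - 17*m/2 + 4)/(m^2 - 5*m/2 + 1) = (m - 8)/(m - 2)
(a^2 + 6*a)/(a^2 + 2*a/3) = 3*(a + 6)/(3*a + 2)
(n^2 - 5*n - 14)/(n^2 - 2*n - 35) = (n + 2)/(n + 5)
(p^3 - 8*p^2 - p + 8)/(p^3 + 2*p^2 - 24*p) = (p^3 - 8*p^2 - p + 8)/(p*(p^2 + 2*p - 24))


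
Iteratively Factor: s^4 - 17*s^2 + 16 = (s - 4)*(s^3 + 4*s^2 - s - 4) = (s - 4)*(s + 1)*(s^2 + 3*s - 4) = (s - 4)*(s - 1)*(s + 1)*(s + 4)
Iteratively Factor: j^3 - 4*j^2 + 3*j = (j)*(j^2 - 4*j + 3) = j*(j - 1)*(j - 3)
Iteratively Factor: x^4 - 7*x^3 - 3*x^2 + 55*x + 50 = (x - 5)*(x^3 - 2*x^2 - 13*x - 10) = (x - 5)^2*(x^2 + 3*x + 2) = (x - 5)^2*(x + 1)*(x + 2)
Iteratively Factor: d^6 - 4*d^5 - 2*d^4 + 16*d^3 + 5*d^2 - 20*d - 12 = (d - 2)*(d^5 - 2*d^4 - 6*d^3 + 4*d^2 + 13*d + 6) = (d - 2)*(d + 1)*(d^4 - 3*d^3 - 3*d^2 + 7*d + 6) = (d - 2)^2*(d + 1)*(d^3 - d^2 - 5*d - 3) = (d - 3)*(d - 2)^2*(d + 1)*(d^2 + 2*d + 1) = (d - 3)*(d - 2)^2*(d + 1)^2*(d + 1)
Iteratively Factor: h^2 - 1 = (h + 1)*(h - 1)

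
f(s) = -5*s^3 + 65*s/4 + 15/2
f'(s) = 65/4 - 15*s^2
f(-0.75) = -2.58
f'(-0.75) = 7.81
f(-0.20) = 4.29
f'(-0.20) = 15.65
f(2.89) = -66.23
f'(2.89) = -109.03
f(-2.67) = 59.28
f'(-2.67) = -90.68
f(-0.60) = -1.17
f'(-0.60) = 10.85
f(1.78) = 8.23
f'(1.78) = -31.28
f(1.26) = 17.97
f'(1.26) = -7.56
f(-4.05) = 273.84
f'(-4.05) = -229.79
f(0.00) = 7.50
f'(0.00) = 16.25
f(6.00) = -975.00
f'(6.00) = -523.75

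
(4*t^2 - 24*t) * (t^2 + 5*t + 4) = 4*t^4 - 4*t^3 - 104*t^2 - 96*t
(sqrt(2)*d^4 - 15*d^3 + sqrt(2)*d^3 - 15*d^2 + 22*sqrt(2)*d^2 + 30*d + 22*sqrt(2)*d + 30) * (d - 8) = sqrt(2)*d^5 - 15*d^4 - 7*sqrt(2)*d^4 + 14*sqrt(2)*d^3 + 105*d^3 - 154*sqrt(2)*d^2 + 150*d^2 - 176*sqrt(2)*d - 210*d - 240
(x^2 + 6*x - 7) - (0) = x^2 + 6*x - 7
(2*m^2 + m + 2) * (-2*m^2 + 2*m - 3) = -4*m^4 + 2*m^3 - 8*m^2 + m - 6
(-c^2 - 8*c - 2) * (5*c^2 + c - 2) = -5*c^4 - 41*c^3 - 16*c^2 + 14*c + 4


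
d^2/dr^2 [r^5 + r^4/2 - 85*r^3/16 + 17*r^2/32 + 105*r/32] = 20*r^3 + 6*r^2 - 255*r/8 + 17/16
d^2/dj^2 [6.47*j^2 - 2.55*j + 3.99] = 12.9400000000000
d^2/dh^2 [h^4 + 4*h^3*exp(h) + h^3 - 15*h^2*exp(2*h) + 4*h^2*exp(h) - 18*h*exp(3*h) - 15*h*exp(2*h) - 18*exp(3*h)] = 4*h^3*exp(h) - 60*h^2*exp(2*h) + 28*h^2*exp(h) + 12*h^2 - 162*h*exp(3*h) - 180*h*exp(2*h) + 40*h*exp(h) + 6*h - 270*exp(3*h) - 90*exp(2*h) + 8*exp(h)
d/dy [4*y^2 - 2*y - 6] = 8*y - 2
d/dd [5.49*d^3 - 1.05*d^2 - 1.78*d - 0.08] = 16.47*d^2 - 2.1*d - 1.78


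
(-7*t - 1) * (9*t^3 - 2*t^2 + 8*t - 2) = -63*t^4 + 5*t^3 - 54*t^2 + 6*t + 2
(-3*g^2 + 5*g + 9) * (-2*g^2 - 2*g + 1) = 6*g^4 - 4*g^3 - 31*g^2 - 13*g + 9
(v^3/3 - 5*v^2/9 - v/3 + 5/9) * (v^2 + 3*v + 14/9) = v^5/3 + 4*v^4/9 - 40*v^3/27 - 106*v^2/81 + 31*v/27 + 70/81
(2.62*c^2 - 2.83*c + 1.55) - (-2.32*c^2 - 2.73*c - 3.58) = 4.94*c^2 - 0.1*c + 5.13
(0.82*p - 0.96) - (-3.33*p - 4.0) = 4.15*p + 3.04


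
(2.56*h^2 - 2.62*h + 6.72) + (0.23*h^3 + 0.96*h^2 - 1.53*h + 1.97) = 0.23*h^3 + 3.52*h^2 - 4.15*h + 8.69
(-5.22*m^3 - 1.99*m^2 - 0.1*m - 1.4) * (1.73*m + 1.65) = -9.0306*m^4 - 12.0557*m^3 - 3.4565*m^2 - 2.587*m - 2.31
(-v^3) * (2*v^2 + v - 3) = -2*v^5 - v^4 + 3*v^3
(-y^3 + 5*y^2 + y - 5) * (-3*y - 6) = 3*y^4 - 9*y^3 - 33*y^2 + 9*y + 30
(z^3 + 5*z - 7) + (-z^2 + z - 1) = z^3 - z^2 + 6*z - 8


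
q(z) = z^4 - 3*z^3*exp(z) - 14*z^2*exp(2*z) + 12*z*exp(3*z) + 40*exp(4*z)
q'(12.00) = 112269688664663486857863.61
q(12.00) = 28067564412330397628864.41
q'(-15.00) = -13500.00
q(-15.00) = 50625.00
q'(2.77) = 10755303.66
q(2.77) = 2701216.76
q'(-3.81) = -220.59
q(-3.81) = 214.29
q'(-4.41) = -342.13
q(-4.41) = 381.32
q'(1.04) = 10862.99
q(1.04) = 2715.90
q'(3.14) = 46932554.86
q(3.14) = 11786175.39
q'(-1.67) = -21.95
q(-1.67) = 8.94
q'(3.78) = 601201784.38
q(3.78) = 150857019.76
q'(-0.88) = -0.93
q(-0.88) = 0.01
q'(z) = -3*z^3*exp(z) + 4*z^3 - 28*z^2*exp(2*z) - 9*z^2*exp(z) + 36*z*exp(3*z) - 28*z*exp(2*z) + 160*exp(4*z) + 12*exp(3*z)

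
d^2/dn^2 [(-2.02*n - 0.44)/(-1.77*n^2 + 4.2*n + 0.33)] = ((15.4104 - 21.4524*n)*(-1.77*n^2 + 4.2*n + 0.33) - (2.02*n + 0.44)*(3.54*n - 4.2)*(7.08*n - 8.4))/(-1.77*n^2 + 4.2*n + 0.33)^3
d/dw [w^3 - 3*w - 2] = 3*w^2 - 3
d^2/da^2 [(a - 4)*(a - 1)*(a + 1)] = 6*a - 8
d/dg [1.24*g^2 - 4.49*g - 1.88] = 2.48*g - 4.49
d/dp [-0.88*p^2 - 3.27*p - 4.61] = -1.76*p - 3.27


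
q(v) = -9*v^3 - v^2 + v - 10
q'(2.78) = -213.23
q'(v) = -27*v^2 - 2*v + 1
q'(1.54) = -66.11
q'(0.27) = -1.51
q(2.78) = -208.31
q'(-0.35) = -1.61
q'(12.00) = -3911.00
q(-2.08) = 64.58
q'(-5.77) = -886.37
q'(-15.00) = -6044.00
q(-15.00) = 30125.00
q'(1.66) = -76.72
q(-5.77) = 1679.84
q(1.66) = -52.26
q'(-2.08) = -111.65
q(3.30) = -341.02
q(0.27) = -9.98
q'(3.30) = -299.63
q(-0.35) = -10.09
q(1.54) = -43.70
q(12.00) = -15694.00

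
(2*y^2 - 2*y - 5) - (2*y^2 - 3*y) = y - 5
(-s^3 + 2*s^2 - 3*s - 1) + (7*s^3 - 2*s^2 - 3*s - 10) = 6*s^3 - 6*s - 11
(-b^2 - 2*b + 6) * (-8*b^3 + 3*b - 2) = 8*b^5 + 16*b^4 - 51*b^3 - 4*b^2 + 22*b - 12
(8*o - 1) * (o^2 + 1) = 8*o^3 - o^2 + 8*o - 1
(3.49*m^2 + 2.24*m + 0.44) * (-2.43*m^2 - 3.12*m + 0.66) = -8.4807*m^4 - 16.332*m^3 - 5.7546*m^2 + 0.1056*m + 0.2904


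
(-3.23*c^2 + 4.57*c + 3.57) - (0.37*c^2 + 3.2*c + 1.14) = -3.6*c^2 + 1.37*c + 2.43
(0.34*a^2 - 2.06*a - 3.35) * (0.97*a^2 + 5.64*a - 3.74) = 0.3298*a^4 - 0.0806*a^3 - 16.1395*a^2 - 11.1896*a + 12.529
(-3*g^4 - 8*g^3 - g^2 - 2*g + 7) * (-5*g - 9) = 15*g^5 + 67*g^4 + 77*g^3 + 19*g^2 - 17*g - 63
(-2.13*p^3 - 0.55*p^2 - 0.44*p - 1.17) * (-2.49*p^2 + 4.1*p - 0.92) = 5.3037*p^5 - 7.3635*p^4 + 0.8002*p^3 + 1.6153*p^2 - 4.3922*p + 1.0764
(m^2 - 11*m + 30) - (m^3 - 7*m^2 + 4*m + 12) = -m^3 + 8*m^2 - 15*m + 18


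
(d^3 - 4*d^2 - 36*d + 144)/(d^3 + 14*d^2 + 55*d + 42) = (d^2 - 10*d + 24)/(d^2 + 8*d + 7)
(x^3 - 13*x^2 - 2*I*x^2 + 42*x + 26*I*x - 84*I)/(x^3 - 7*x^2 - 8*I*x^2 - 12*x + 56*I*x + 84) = (x - 6)/(x - 6*I)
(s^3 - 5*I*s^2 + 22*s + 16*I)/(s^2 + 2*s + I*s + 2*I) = (s^2 - 6*I*s + 16)/(s + 2)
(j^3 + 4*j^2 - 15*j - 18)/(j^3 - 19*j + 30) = (j^2 + 7*j + 6)/(j^2 + 3*j - 10)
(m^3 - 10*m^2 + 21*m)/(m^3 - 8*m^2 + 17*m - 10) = m*(m^2 - 10*m + 21)/(m^3 - 8*m^2 + 17*m - 10)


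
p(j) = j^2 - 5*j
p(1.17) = -4.48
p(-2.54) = 19.15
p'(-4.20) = -13.40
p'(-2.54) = -10.08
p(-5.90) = 64.31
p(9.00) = 36.00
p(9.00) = 36.00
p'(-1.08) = -7.16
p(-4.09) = 37.18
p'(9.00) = 13.00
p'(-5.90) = -16.80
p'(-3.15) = -11.30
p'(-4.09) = -13.18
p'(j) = 2*j - 5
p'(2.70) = 0.40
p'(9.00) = 13.00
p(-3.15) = 25.67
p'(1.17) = -2.66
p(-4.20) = 38.64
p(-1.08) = 6.57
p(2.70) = -6.21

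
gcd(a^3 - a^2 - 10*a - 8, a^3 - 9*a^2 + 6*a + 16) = a + 1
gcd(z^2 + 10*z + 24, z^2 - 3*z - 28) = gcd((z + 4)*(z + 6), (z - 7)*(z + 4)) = z + 4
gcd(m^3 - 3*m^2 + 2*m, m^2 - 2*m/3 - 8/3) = m - 2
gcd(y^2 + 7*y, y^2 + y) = y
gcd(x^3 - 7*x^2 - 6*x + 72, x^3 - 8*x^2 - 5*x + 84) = x^2 - x - 12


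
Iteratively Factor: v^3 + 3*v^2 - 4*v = (v + 4)*(v^2 - v) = v*(v + 4)*(v - 1)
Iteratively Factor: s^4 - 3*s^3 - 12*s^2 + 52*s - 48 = (s - 2)*(s^3 - s^2 - 14*s + 24) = (s - 3)*(s - 2)*(s^2 + 2*s - 8) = (s - 3)*(s - 2)*(s + 4)*(s - 2)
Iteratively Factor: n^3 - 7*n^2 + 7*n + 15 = (n - 5)*(n^2 - 2*n - 3) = (n - 5)*(n - 3)*(n + 1)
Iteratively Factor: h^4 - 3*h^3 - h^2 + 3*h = (h - 3)*(h^3 - h) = h*(h - 3)*(h^2 - 1) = h*(h - 3)*(h + 1)*(h - 1)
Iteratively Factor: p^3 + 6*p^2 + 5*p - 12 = (p + 3)*(p^2 + 3*p - 4) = (p + 3)*(p + 4)*(p - 1)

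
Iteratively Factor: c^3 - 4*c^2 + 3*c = (c)*(c^2 - 4*c + 3) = c*(c - 3)*(c - 1)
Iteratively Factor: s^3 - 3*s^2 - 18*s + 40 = (s + 4)*(s^2 - 7*s + 10) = (s - 2)*(s + 4)*(s - 5)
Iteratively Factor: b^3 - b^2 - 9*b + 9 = (b - 3)*(b^2 + 2*b - 3) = (b - 3)*(b + 3)*(b - 1)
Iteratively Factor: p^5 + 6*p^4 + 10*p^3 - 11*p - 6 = (p + 1)*(p^4 + 5*p^3 + 5*p^2 - 5*p - 6) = (p - 1)*(p + 1)*(p^3 + 6*p^2 + 11*p + 6) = (p - 1)*(p + 1)^2*(p^2 + 5*p + 6) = (p - 1)*(p + 1)^2*(p + 2)*(p + 3)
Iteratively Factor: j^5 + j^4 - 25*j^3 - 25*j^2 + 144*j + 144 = (j + 3)*(j^4 - 2*j^3 - 19*j^2 + 32*j + 48) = (j + 3)*(j + 4)*(j^3 - 6*j^2 + 5*j + 12) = (j - 3)*(j + 3)*(j + 4)*(j^2 - 3*j - 4) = (j - 4)*(j - 3)*(j + 3)*(j + 4)*(j + 1)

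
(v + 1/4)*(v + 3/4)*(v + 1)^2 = v^4 + 3*v^3 + 51*v^2/16 + 11*v/8 + 3/16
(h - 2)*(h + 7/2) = h^2 + 3*h/2 - 7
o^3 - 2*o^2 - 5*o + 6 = (o - 3)*(o - 1)*(o + 2)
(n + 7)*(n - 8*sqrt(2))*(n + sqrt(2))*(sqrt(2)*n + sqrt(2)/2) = sqrt(2)*n^4 - 14*n^3 + 15*sqrt(2)*n^3/2 - 105*n^2 - 25*sqrt(2)*n^2/2 - 120*sqrt(2)*n - 49*n - 56*sqrt(2)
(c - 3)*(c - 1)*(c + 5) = c^3 + c^2 - 17*c + 15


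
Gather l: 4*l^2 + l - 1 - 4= 4*l^2 + l - 5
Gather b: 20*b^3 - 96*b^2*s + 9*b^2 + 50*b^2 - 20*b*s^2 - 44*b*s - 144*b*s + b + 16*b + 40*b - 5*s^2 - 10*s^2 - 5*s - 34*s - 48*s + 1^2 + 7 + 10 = 20*b^3 + b^2*(59 - 96*s) + b*(-20*s^2 - 188*s + 57) - 15*s^2 - 87*s + 18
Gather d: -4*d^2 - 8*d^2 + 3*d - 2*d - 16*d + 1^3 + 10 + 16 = -12*d^2 - 15*d + 27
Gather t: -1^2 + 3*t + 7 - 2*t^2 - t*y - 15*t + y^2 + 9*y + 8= -2*t^2 + t*(-y - 12) + y^2 + 9*y + 14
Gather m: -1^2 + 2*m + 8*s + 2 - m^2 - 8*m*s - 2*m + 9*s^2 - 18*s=-m^2 - 8*m*s + 9*s^2 - 10*s + 1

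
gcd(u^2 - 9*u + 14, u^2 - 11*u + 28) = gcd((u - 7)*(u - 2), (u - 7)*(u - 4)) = u - 7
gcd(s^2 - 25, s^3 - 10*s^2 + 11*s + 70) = s - 5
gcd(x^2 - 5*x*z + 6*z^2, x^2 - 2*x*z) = x - 2*z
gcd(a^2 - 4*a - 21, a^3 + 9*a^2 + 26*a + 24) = a + 3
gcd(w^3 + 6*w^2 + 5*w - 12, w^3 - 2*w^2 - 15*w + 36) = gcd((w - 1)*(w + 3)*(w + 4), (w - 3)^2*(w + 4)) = w + 4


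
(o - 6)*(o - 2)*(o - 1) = o^3 - 9*o^2 + 20*o - 12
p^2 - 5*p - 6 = (p - 6)*(p + 1)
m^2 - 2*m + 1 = (m - 1)^2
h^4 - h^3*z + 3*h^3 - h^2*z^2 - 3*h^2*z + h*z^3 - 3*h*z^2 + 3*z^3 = (h + 3)*(h - z)^2*(h + z)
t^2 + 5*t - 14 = (t - 2)*(t + 7)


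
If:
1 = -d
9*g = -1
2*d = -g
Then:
No Solution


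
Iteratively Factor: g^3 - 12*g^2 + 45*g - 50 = (g - 5)*(g^2 - 7*g + 10) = (g - 5)*(g - 2)*(g - 5)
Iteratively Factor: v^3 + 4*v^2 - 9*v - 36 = (v + 4)*(v^2 - 9) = (v - 3)*(v + 4)*(v + 3)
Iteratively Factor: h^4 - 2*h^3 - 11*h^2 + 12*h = (h)*(h^3 - 2*h^2 - 11*h + 12) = h*(h + 3)*(h^2 - 5*h + 4) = h*(h - 4)*(h + 3)*(h - 1)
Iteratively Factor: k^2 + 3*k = (k)*(k + 3)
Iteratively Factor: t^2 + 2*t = (t)*(t + 2)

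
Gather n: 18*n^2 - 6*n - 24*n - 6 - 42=18*n^2 - 30*n - 48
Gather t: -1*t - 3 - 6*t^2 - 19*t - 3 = -6*t^2 - 20*t - 6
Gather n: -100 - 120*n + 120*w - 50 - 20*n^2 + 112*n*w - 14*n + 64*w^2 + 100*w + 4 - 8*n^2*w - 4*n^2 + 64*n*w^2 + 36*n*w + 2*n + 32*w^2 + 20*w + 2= n^2*(-8*w - 24) + n*(64*w^2 + 148*w - 132) + 96*w^2 + 240*w - 144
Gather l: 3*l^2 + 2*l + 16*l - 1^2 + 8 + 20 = 3*l^2 + 18*l + 27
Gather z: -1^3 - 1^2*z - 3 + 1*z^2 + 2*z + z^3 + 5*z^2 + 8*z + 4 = z^3 + 6*z^2 + 9*z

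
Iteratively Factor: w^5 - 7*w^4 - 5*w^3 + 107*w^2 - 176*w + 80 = (w - 5)*(w^4 - 2*w^3 - 15*w^2 + 32*w - 16) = (w - 5)*(w + 4)*(w^3 - 6*w^2 + 9*w - 4) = (w - 5)*(w - 1)*(w + 4)*(w^2 - 5*w + 4) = (w - 5)*(w - 1)^2*(w + 4)*(w - 4)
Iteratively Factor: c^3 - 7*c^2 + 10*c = (c)*(c^2 - 7*c + 10) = c*(c - 5)*(c - 2)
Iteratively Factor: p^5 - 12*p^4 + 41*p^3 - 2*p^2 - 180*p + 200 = (p - 5)*(p^4 - 7*p^3 + 6*p^2 + 28*p - 40) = (p - 5)*(p - 2)*(p^3 - 5*p^2 - 4*p + 20) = (p - 5)*(p - 2)*(p + 2)*(p^2 - 7*p + 10) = (p - 5)^2*(p - 2)*(p + 2)*(p - 2)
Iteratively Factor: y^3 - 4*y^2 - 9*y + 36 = (y + 3)*(y^2 - 7*y + 12) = (y - 3)*(y + 3)*(y - 4)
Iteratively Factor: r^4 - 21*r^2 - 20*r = (r + 1)*(r^3 - r^2 - 20*r) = (r + 1)*(r + 4)*(r^2 - 5*r) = r*(r + 1)*(r + 4)*(r - 5)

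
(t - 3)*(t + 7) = t^2 + 4*t - 21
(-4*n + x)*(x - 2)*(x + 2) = -4*n*x^2 + 16*n + x^3 - 4*x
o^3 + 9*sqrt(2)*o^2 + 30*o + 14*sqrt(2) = (o + sqrt(2))^2*(o + 7*sqrt(2))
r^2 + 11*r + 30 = (r + 5)*(r + 6)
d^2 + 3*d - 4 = (d - 1)*(d + 4)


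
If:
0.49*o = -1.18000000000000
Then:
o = -2.41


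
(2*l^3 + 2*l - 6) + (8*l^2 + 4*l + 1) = 2*l^3 + 8*l^2 + 6*l - 5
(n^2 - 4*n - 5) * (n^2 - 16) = n^4 - 4*n^3 - 21*n^2 + 64*n + 80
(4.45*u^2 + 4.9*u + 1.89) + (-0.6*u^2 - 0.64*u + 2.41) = 3.85*u^2 + 4.26*u + 4.3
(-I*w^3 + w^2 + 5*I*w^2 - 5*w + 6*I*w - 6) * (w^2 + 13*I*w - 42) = -I*w^5 + 14*w^4 + 5*I*w^4 - 70*w^3 + 61*I*w^3 - 126*w^2 - 275*I*w^2 + 210*w - 330*I*w + 252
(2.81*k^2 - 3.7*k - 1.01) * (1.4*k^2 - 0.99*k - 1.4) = 3.934*k^4 - 7.9619*k^3 - 1.685*k^2 + 6.1799*k + 1.414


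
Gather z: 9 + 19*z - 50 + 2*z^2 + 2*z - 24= 2*z^2 + 21*z - 65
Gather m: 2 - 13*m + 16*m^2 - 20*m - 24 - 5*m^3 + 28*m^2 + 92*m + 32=-5*m^3 + 44*m^2 + 59*m + 10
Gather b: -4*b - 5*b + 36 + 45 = 81 - 9*b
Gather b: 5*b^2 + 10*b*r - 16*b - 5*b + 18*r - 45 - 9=5*b^2 + b*(10*r - 21) + 18*r - 54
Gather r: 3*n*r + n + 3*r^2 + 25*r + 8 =n + 3*r^2 + r*(3*n + 25) + 8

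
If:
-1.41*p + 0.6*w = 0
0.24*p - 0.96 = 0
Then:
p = 4.00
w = 9.40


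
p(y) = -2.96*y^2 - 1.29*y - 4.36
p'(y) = -5.92*y - 1.29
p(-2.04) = -14.05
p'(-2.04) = 10.79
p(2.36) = -23.89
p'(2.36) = -15.26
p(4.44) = -68.44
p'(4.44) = -27.57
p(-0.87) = -5.48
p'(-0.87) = 3.86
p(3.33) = -41.48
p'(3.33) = -21.00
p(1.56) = -13.58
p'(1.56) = -10.53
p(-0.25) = -4.22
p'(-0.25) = 0.19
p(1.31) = -11.13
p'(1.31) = -9.05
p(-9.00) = -232.51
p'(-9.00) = 51.99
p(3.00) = -34.87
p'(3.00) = -19.05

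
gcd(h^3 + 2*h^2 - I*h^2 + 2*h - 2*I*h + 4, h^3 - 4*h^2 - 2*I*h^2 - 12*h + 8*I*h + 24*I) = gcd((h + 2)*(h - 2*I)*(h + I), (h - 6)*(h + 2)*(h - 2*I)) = h^2 + h*(2 - 2*I) - 4*I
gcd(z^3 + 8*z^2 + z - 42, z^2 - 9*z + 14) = z - 2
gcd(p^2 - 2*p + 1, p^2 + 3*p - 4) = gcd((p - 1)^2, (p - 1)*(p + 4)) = p - 1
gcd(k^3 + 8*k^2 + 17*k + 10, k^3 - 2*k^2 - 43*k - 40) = k^2 + 6*k + 5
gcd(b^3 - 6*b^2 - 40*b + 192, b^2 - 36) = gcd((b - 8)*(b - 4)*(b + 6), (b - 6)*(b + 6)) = b + 6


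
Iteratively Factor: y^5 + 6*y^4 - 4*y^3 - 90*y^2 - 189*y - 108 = (y + 3)*(y^4 + 3*y^3 - 13*y^2 - 51*y - 36) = (y + 3)^2*(y^3 - 13*y - 12) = (y + 3)^3*(y^2 - 3*y - 4) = (y + 1)*(y + 3)^3*(y - 4)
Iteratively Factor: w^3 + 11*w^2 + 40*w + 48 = (w + 4)*(w^2 + 7*w + 12) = (w + 4)^2*(w + 3)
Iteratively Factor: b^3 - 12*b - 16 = (b - 4)*(b^2 + 4*b + 4) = (b - 4)*(b + 2)*(b + 2)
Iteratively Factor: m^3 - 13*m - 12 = (m - 4)*(m^2 + 4*m + 3) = (m - 4)*(m + 3)*(m + 1)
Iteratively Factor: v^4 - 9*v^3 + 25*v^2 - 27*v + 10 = (v - 2)*(v^3 - 7*v^2 + 11*v - 5) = (v - 2)*(v - 1)*(v^2 - 6*v + 5) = (v - 2)*(v - 1)^2*(v - 5)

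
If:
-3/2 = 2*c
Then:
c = -3/4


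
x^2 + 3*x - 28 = (x - 4)*(x + 7)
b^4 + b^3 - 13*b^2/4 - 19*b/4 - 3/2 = (b - 2)*(b + 1/2)*(b + 1)*(b + 3/2)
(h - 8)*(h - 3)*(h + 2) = h^3 - 9*h^2 + 2*h + 48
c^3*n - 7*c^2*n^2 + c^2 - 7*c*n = c*(c - 7*n)*(c*n + 1)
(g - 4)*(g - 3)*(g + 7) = g^3 - 37*g + 84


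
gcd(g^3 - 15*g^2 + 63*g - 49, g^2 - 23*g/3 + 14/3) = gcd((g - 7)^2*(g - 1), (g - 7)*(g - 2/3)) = g - 7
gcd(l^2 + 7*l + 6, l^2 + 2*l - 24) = l + 6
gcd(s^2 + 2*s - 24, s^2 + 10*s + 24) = s + 6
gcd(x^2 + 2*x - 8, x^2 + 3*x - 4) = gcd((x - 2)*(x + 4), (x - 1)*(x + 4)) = x + 4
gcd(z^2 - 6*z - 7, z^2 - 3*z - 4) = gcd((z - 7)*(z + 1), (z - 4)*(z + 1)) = z + 1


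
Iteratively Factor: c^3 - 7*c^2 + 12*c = (c - 4)*(c^2 - 3*c) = c*(c - 4)*(c - 3)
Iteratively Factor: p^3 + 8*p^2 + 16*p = (p + 4)*(p^2 + 4*p) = p*(p + 4)*(p + 4)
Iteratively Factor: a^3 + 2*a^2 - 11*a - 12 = (a - 3)*(a^2 + 5*a + 4) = (a - 3)*(a + 1)*(a + 4)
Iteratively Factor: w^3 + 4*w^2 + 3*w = (w + 1)*(w^2 + 3*w) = (w + 1)*(w + 3)*(w)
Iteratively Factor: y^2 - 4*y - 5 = (y - 5)*(y + 1)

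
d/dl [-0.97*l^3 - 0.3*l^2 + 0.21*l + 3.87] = -2.91*l^2 - 0.6*l + 0.21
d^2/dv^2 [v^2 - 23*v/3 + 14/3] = 2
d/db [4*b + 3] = 4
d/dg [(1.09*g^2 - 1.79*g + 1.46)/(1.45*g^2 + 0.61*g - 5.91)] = (3.2604*g^2 - 17.1178*g + 9.6883)/(2.1025*g^4 + 1.769*g^3 - 16.7669*g^2 - 7.2102*g + 34.9281)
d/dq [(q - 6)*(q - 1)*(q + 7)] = 3*q^2 - 43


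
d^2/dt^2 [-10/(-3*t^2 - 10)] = 60*(9*t^2 - 10)/(3*t^2 + 10)^3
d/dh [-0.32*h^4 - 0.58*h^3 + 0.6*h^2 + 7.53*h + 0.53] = -1.28*h^3 - 1.74*h^2 + 1.2*h + 7.53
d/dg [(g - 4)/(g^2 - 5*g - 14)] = (g^2 - 5*g - (g - 4)*(2*g - 5) - 14)/(-g^2 + 5*g + 14)^2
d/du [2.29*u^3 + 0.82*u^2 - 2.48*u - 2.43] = 6.87*u^2 + 1.64*u - 2.48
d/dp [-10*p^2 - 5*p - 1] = -20*p - 5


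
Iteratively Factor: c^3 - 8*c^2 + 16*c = (c - 4)*(c^2 - 4*c) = c*(c - 4)*(c - 4)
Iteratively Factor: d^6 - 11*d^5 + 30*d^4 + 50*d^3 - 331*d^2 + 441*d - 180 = (d - 3)*(d^5 - 8*d^4 + 6*d^3 + 68*d^2 - 127*d + 60) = (d - 3)*(d - 1)*(d^4 - 7*d^3 - d^2 + 67*d - 60) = (d - 5)*(d - 3)*(d - 1)*(d^3 - 2*d^2 - 11*d + 12) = (d - 5)*(d - 4)*(d - 3)*(d - 1)*(d^2 + 2*d - 3) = (d - 5)*(d - 4)*(d - 3)*(d - 1)*(d + 3)*(d - 1)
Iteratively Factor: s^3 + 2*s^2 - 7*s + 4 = (s - 1)*(s^2 + 3*s - 4) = (s - 1)*(s + 4)*(s - 1)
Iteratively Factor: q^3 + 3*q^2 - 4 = (q + 2)*(q^2 + q - 2) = (q - 1)*(q + 2)*(q + 2)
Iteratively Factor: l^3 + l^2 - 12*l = (l + 4)*(l^2 - 3*l) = (l - 3)*(l + 4)*(l)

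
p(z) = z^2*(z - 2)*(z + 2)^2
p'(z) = z^2*(z - 2)*(2*z + 4) + z^2*(z + 2)^2 + 2*z*(z - 2)*(z + 2)^2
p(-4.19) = -521.20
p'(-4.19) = 808.97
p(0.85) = -6.75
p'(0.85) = -14.75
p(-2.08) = -0.11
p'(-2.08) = 2.96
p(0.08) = -0.05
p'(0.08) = -1.35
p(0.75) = -5.32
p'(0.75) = -13.79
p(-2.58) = -10.26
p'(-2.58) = 45.55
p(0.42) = -1.63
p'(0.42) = -8.09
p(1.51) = -13.76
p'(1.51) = 2.02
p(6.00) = 9216.00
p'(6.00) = 7680.00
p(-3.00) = -45.00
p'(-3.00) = 129.00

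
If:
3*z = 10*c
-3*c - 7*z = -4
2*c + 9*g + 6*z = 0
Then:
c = 12/79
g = -88/237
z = 40/79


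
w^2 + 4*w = w*(w + 4)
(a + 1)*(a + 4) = a^2 + 5*a + 4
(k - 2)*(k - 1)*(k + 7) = k^3 + 4*k^2 - 19*k + 14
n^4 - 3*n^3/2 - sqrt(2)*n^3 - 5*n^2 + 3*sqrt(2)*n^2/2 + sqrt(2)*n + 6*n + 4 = (n - 2)*(n + 1/2)*(n - 2*sqrt(2))*(n + sqrt(2))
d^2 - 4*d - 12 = (d - 6)*(d + 2)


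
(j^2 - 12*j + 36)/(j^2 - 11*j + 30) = (j - 6)/(j - 5)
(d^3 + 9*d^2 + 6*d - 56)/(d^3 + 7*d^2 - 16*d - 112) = (d - 2)/(d - 4)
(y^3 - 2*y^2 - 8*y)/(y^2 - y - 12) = y*(y + 2)/(y + 3)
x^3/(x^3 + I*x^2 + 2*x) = x^2/(x^2 + I*x + 2)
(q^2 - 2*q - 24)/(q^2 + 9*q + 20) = (q - 6)/(q + 5)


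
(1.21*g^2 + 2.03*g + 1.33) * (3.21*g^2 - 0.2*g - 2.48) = 3.8841*g^4 + 6.2743*g^3 + 0.8625*g^2 - 5.3004*g - 3.2984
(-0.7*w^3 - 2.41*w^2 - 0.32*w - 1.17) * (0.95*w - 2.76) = -0.665*w^4 - 0.3575*w^3 + 6.3476*w^2 - 0.2283*w + 3.2292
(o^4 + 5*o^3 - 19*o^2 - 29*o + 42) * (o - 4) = o^5 + o^4 - 39*o^3 + 47*o^2 + 158*o - 168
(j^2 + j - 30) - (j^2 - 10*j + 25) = 11*j - 55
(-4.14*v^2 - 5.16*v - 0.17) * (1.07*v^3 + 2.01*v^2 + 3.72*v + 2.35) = -4.4298*v^5 - 13.8426*v^4 - 25.9543*v^3 - 29.2659*v^2 - 12.7584*v - 0.3995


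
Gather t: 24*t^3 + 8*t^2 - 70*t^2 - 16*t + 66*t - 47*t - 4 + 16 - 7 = 24*t^3 - 62*t^2 + 3*t + 5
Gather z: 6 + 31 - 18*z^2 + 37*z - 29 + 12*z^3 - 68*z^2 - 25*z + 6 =12*z^3 - 86*z^2 + 12*z + 14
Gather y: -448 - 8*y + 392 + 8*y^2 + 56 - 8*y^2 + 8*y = 0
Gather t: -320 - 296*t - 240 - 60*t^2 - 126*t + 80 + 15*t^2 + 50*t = -45*t^2 - 372*t - 480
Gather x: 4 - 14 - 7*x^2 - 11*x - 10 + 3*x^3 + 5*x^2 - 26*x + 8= 3*x^3 - 2*x^2 - 37*x - 12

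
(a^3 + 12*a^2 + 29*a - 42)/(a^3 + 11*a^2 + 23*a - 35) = (a + 6)/(a + 5)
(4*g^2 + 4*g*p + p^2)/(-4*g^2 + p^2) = (2*g + p)/(-2*g + p)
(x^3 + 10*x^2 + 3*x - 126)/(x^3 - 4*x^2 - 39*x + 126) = (x + 7)/(x - 7)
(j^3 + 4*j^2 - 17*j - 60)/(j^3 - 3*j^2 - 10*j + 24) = (j + 5)/(j - 2)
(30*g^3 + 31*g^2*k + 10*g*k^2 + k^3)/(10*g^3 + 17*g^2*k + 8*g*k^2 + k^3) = (3*g + k)/(g + k)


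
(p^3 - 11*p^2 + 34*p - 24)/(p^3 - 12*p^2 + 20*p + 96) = (p^2 - 5*p + 4)/(p^2 - 6*p - 16)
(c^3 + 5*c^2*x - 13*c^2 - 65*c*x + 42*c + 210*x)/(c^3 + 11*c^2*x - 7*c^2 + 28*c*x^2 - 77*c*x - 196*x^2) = (c^2 + 5*c*x - 6*c - 30*x)/(c^2 + 11*c*x + 28*x^2)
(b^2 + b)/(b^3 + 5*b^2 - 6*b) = (b + 1)/(b^2 + 5*b - 6)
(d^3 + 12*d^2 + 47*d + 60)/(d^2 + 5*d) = d + 7 + 12/d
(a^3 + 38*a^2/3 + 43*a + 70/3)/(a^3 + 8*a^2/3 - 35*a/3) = (3*a^2 + 23*a + 14)/(a*(3*a - 7))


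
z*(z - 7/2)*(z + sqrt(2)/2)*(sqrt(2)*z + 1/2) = sqrt(2)*z^4 - 7*sqrt(2)*z^3/2 + 3*z^3/2 - 21*z^2/4 + sqrt(2)*z^2/4 - 7*sqrt(2)*z/8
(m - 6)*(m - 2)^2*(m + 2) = m^4 - 8*m^3 + 8*m^2 + 32*m - 48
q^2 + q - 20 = (q - 4)*(q + 5)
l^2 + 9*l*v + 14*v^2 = (l + 2*v)*(l + 7*v)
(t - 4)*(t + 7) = t^2 + 3*t - 28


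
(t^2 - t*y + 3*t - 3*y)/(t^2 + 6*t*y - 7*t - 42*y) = (t^2 - t*y + 3*t - 3*y)/(t^2 + 6*t*y - 7*t - 42*y)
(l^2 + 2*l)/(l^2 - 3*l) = (l + 2)/(l - 3)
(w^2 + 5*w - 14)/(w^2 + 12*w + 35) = (w - 2)/(w + 5)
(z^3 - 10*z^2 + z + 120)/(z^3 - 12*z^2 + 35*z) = (z^2 - 5*z - 24)/(z*(z - 7))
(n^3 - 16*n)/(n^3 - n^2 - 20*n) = (n - 4)/(n - 5)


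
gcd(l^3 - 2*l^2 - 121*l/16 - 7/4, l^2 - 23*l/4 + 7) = l - 4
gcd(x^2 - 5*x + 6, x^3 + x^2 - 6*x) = x - 2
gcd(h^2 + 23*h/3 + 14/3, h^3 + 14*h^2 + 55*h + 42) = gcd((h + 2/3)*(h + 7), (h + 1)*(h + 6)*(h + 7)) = h + 7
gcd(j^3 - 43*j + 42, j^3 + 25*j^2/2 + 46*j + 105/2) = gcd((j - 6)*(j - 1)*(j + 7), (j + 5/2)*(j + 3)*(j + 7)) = j + 7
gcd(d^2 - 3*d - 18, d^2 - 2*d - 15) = d + 3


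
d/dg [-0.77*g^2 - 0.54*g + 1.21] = -1.54*g - 0.54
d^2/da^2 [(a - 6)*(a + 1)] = 2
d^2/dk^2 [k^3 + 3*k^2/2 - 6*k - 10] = 6*k + 3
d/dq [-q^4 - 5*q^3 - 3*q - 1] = -4*q^3 - 15*q^2 - 3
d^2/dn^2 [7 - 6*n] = 0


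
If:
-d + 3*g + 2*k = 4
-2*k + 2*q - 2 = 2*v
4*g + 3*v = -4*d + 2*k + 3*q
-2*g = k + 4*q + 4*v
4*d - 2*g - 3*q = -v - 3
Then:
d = 113/274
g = 295/274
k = 81/137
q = 62/137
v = -156/137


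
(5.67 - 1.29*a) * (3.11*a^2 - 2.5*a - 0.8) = -4.0119*a^3 + 20.8587*a^2 - 13.143*a - 4.536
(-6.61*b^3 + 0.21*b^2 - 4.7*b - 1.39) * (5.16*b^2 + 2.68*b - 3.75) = -34.1076*b^5 - 16.6312*b^4 + 1.0983*b^3 - 20.5559*b^2 + 13.8998*b + 5.2125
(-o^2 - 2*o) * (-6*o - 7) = 6*o^3 + 19*o^2 + 14*o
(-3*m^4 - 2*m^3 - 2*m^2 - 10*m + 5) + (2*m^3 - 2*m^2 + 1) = -3*m^4 - 4*m^2 - 10*m + 6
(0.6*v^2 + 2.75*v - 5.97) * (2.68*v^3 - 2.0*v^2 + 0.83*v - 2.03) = 1.608*v^5 + 6.17*v^4 - 21.0016*v^3 + 13.0045*v^2 - 10.5376*v + 12.1191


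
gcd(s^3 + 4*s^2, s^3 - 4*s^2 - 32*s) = s^2 + 4*s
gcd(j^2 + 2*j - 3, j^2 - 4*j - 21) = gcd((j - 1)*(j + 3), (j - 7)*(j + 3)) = j + 3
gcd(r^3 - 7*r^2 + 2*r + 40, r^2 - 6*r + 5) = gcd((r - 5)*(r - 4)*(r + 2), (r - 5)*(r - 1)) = r - 5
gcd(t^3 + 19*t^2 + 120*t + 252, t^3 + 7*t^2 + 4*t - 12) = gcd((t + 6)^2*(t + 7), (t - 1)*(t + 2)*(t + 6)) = t + 6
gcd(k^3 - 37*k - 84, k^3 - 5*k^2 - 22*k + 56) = k^2 - 3*k - 28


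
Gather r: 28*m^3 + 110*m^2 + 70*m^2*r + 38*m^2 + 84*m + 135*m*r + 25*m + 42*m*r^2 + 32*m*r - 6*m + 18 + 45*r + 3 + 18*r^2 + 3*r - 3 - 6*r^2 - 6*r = 28*m^3 + 148*m^2 + 103*m + r^2*(42*m + 12) + r*(70*m^2 + 167*m + 42) + 18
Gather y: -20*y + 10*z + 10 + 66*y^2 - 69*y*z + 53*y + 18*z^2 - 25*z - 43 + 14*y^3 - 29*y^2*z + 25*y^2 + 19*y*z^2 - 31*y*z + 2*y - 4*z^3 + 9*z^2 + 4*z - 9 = 14*y^3 + y^2*(91 - 29*z) + y*(19*z^2 - 100*z + 35) - 4*z^3 + 27*z^2 - 11*z - 42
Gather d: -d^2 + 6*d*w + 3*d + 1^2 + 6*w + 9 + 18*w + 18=-d^2 + d*(6*w + 3) + 24*w + 28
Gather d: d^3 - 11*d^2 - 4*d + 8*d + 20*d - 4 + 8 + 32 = d^3 - 11*d^2 + 24*d + 36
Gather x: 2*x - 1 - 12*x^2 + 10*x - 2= -12*x^2 + 12*x - 3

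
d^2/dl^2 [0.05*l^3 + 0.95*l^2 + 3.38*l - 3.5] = 0.3*l + 1.9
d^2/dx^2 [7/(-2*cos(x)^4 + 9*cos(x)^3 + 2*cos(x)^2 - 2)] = 7*(-(1 - cos(4*x))*(27*cos(x) - 4*cos(2*x))^2 + (2*cos(x)^4 - 9*cos(x)^3 - 2*cos(x)^2 + 2)*(-32*(1 - cos(2*x))^2 + 27*cos(x) - 64*cos(2*x) + 81*cos(3*x) + 48))/(4*(2*cos(x)^4 - 9*cos(x)^3 - 2*cos(x)^2 + 2)^3)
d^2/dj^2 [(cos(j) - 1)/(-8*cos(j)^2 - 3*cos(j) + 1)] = (144*(1 - cos(2*j))^2*cos(j) - 70*(1 - cos(2*j))^2 - 52*cos(j) - 107*cos(2*j) + 90*cos(3*j) - 32*cos(5*j) + 201)/(3*cos(j) + 4*cos(2*j) + 3)^3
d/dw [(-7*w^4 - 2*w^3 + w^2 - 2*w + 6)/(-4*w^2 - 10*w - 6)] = (28*w^5 + 109*w^4 + 104*w^3 + 9*w^2 + 18*w + 36)/(2*(4*w^4 + 20*w^3 + 37*w^2 + 30*w + 9))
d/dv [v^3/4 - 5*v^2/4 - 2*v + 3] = 3*v^2/4 - 5*v/2 - 2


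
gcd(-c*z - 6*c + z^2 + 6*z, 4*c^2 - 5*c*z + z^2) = -c + z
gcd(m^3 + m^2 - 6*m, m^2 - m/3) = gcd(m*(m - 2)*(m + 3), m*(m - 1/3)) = m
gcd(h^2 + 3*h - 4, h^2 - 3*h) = 1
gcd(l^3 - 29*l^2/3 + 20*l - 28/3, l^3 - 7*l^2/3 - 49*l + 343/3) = l - 7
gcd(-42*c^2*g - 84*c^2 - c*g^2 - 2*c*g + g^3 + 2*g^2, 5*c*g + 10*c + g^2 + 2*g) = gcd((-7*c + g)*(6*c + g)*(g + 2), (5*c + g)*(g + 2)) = g + 2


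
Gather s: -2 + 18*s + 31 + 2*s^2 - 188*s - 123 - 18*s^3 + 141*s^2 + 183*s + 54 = -18*s^3 + 143*s^2 + 13*s - 40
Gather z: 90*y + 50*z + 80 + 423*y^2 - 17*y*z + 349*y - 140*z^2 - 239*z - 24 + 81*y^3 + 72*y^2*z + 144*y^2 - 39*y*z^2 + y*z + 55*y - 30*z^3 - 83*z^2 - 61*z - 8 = 81*y^3 + 567*y^2 + 494*y - 30*z^3 + z^2*(-39*y - 223) + z*(72*y^2 - 16*y - 250) + 48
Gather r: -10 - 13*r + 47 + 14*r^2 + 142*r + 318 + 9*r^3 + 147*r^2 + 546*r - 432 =9*r^3 + 161*r^2 + 675*r - 77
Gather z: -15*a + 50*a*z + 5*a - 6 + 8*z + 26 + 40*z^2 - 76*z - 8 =-10*a + 40*z^2 + z*(50*a - 68) + 12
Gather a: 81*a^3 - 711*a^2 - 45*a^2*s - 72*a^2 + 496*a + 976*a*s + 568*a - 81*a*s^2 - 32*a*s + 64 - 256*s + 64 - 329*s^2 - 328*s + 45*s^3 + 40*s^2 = 81*a^3 + a^2*(-45*s - 783) + a*(-81*s^2 + 944*s + 1064) + 45*s^3 - 289*s^2 - 584*s + 128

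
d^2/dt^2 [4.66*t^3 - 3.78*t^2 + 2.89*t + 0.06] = 27.96*t - 7.56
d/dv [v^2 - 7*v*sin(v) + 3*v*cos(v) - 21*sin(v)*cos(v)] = -3*v*sin(v) - 7*v*cos(v) + 2*v - 7*sin(v) + 3*cos(v) - 21*cos(2*v)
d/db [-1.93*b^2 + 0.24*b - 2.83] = 0.24 - 3.86*b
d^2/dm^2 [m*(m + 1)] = 2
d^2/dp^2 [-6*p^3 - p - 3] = -36*p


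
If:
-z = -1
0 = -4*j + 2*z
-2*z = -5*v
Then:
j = 1/2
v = 2/5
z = 1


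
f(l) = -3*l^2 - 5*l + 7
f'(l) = -6*l - 5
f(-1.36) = 8.25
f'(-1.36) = 3.16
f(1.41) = -6.01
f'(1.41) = -13.46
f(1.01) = -1.11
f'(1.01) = -11.06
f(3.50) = -47.25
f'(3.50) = -26.00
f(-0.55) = 8.84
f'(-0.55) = -1.70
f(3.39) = -44.43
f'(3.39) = -25.34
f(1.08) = -1.90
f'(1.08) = -11.48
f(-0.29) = 8.20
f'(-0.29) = -3.26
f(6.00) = -131.00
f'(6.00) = -41.00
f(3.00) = -35.00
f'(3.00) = -23.00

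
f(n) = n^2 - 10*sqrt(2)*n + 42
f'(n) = 2*n - 10*sqrt(2)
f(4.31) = -0.38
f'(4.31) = -5.52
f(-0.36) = 47.22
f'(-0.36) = -14.86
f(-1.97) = 73.74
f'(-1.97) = -18.08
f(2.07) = 17.01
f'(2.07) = -10.00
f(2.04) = 17.31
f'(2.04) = -10.06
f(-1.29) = 61.91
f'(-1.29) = -16.72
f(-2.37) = 81.13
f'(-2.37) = -18.88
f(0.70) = 32.59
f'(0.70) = -12.74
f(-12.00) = 355.71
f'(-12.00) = -38.14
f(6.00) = -6.85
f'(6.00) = -2.14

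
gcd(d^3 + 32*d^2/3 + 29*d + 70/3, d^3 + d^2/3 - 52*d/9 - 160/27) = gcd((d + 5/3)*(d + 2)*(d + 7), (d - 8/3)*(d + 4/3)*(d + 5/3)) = d + 5/3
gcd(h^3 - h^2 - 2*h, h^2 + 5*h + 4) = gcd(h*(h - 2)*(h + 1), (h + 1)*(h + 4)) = h + 1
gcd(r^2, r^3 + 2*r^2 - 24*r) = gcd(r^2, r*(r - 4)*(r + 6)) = r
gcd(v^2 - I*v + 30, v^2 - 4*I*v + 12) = v - 6*I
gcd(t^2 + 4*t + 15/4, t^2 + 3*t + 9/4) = t + 3/2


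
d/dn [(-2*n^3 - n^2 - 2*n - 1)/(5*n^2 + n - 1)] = (-10*n^4 - 4*n^3 + 15*n^2 + 12*n + 3)/(25*n^4 + 10*n^3 - 9*n^2 - 2*n + 1)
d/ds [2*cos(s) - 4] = -2*sin(s)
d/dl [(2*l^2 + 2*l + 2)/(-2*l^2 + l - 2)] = 6*(l^2 - 1)/(4*l^4 - 4*l^3 + 9*l^2 - 4*l + 4)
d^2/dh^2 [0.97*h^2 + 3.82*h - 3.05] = 1.94000000000000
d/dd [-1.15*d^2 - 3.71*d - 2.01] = -2.3*d - 3.71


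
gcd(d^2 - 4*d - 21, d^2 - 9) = d + 3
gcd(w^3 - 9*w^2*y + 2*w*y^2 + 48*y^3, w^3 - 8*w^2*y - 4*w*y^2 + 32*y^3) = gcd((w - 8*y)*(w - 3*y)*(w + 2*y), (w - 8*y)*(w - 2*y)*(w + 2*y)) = -w^2 + 6*w*y + 16*y^2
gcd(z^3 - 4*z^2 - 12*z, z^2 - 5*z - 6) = z - 6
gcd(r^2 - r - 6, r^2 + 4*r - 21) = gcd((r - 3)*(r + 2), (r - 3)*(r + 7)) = r - 3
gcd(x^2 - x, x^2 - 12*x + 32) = 1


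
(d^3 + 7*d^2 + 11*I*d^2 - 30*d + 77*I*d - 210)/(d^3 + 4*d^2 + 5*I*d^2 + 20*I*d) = (d^2 + d*(7 + 6*I) + 42*I)/(d*(d + 4))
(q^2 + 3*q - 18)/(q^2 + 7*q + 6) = (q - 3)/(q + 1)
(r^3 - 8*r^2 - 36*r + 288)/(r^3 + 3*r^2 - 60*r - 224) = (r^2 - 36)/(r^2 + 11*r + 28)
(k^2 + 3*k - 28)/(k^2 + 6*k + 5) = (k^2 + 3*k - 28)/(k^2 + 6*k + 5)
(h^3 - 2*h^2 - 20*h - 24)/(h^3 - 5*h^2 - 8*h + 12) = (h + 2)/(h - 1)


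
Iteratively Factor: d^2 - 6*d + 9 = (d - 3)*(d - 3)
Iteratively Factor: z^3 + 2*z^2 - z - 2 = (z + 1)*(z^2 + z - 2) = (z + 1)*(z + 2)*(z - 1)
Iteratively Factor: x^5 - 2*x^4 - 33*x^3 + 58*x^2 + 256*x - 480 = (x - 3)*(x^4 + x^3 - 30*x^2 - 32*x + 160) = (x - 3)*(x + 4)*(x^3 - 3*x^2 - 18*x + 40) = (x - 5)*(x - 3)*(x + 4)*(x^2 + 2*x - 8) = (x - 5)*(x - 3)*(x + 4)^2*(x - 2)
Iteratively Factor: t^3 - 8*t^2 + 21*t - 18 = (t - 3)*(t^2 - 5*t + 6) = (t - 3)^2*(t - 2)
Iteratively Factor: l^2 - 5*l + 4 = (l - 4)*(l - 1)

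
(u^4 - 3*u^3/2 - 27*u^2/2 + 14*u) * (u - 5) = u^5 - 13*u^4/2 - 6*u^3 + 163*u^2/2 - 70*u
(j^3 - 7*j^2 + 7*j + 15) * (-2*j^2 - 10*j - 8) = -2*j^5 + 4*j^4 + 48*j^3 - 44*j^2 - 206*j - 120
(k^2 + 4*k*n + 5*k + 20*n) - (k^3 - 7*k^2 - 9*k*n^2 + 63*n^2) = -k^3 + 8*k^2 + 9*k*n^2 + 4*k*n + 5*k - 63*n^2 + 20*n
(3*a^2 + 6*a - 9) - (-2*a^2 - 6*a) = 5*a^2 + 12*a - 9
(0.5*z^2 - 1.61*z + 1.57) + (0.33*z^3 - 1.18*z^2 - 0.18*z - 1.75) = 0.33*z^3 - 0.68*z^2 - 1.79*z - 0.18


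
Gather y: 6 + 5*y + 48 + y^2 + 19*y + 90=y^2 + 24*y + 144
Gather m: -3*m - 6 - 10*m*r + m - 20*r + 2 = m*(-10*r - 2) - 20*r - 4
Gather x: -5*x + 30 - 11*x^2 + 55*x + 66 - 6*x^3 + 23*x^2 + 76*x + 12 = -6*x^3 + 12*x^2 + 126*x + 108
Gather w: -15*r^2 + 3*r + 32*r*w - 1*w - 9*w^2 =-15*r^2 + 3*r - 9*w^2 + w*(32*r - 1)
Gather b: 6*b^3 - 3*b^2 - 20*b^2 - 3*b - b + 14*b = 6*b^3 - 23*b^2 + 10*b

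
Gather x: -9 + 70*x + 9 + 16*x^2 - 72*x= 16*x^2 - 2*x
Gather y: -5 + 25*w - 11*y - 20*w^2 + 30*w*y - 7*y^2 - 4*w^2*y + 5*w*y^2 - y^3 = -20*w^2 + 25*w - y^3 + y^2*(5*w - 7) + y*(-4*w^2 + 30*w - 11) - 5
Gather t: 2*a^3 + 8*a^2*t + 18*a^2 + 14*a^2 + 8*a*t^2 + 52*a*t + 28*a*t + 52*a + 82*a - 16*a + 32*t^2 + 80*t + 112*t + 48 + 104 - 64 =2*a^3 + 32*a^2 + 118*a + t^2*(8*a + 32) + t*(8*a^2 + 80*a + 192) + 88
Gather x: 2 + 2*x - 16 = 2*x - 14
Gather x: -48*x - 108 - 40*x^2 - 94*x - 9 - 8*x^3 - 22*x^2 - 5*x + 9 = -8*x^3 - 62*x^2 - 147*x - 108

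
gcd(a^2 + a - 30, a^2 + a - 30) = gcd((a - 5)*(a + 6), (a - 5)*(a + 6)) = a^2 + a - 30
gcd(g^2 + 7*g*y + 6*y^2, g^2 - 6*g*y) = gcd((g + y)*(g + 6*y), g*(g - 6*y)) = 1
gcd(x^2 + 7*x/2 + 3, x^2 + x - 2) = x + 2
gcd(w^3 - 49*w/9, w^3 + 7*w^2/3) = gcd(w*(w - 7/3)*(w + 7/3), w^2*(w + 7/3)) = w^2 + 7*w/3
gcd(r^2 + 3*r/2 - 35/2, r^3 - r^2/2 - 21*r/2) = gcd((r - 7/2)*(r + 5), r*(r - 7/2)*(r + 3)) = r - 7/2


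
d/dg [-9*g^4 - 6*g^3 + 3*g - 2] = -36*g^3 - 18*g^2 + 3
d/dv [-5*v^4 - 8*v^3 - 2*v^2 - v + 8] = -20*v^3 - 24*v^2 - 4*v - 1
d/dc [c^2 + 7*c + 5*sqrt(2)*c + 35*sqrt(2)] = 2*c + 7 + 5*sqrt(2)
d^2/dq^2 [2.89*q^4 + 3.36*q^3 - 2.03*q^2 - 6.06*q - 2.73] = 34.68*q^2 + 20.16*q - 4.06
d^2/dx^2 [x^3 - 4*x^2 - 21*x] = 6*x - 8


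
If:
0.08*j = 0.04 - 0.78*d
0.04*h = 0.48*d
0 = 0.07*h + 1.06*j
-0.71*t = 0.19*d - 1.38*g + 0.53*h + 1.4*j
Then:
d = 0.06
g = 0.514492753623188*t + 0.220062427975059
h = 0.67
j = -0.04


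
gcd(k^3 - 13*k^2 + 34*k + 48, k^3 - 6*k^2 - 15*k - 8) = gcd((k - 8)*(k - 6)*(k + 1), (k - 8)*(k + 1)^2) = k^2 - 7*k - 8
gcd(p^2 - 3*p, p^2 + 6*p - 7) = 1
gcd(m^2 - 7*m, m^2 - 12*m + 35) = m - 7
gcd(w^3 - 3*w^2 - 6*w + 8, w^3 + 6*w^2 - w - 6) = w - 1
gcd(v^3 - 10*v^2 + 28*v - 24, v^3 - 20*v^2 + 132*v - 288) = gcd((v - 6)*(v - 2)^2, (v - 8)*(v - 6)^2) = v - 6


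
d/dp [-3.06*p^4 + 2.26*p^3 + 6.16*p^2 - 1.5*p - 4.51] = -12.24*p^3 + 6.78*p^2 + 12.32*p - 1.5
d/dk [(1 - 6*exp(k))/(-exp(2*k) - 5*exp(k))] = (-6*exp(2*k) + 2*exp(k) + 5)*exp(-k)/(exp(2*k) + 10*exp(k) + 25)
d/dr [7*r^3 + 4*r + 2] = 21*r^2 + 4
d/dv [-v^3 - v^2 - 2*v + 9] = -3*v^2 - 2*v - 2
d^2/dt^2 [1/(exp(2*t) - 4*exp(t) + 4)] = 4*(exp(t) + 1)*exp(t)/(exp(4*t) - 8*exp(3*t) + 24*exp(2*t) - 32*exp(t) + 16)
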